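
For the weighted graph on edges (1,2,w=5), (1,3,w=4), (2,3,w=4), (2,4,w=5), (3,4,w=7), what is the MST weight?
13 (MST edges: (1,3,w=4), (2,3,w=4), (2,4,w=5); sum of weights 4 + 4 + 5 = 13)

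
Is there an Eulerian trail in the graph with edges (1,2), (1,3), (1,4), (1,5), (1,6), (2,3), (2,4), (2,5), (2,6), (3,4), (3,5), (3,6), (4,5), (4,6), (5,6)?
No (6 vertices have odd degree: {1, 2, 3, 4, 5, 6}; Eulerian path requires 0 or 2)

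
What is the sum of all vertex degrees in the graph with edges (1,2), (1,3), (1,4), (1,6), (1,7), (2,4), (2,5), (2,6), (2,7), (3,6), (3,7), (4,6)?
24 (handshake: sum of degrees = 2|E| = 2 x 12 = 24)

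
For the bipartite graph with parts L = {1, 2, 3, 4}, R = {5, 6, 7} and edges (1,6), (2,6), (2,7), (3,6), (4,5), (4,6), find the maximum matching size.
3 (matching: (1,6), (2,7), (4,5); upper bound min(|L|,|R|) = min(4,3) = 3)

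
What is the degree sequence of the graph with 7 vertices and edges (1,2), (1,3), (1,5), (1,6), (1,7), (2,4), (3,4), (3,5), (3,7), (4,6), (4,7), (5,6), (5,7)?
[5, 4, 4, 4, 4, 3, 2] (degrees: deg(1)=5, deg(2)=2, deg(3)=4, deg(4)=4, deg(5)=4, deg(6)=3, deg(7)=4)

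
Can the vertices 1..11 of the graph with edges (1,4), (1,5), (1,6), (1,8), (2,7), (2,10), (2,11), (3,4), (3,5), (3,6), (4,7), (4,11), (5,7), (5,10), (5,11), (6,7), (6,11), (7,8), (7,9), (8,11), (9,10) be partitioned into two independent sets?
Yes. Partition: {1, 3, 7, 10, 11}, {2, 4, 5, 6, 8, 9}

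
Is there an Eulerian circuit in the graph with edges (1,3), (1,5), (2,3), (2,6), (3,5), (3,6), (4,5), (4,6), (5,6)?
Yes (the graph is connected and all 6 vertices have even degree)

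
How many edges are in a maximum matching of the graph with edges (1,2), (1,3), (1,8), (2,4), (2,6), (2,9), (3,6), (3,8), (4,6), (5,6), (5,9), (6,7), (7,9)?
4 (matching: (1,8), (2,4), (5,6), (7,9); upper bound floor(n/2) = floor(9/2) = 4)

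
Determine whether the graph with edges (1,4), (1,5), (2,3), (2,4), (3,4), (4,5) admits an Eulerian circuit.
Yes (the graph is connected and all 5 vertices have even degree)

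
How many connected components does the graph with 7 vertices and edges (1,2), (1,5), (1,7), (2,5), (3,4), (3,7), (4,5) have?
2 (components: {1, 2, 3, 4, 5, 7}, {6})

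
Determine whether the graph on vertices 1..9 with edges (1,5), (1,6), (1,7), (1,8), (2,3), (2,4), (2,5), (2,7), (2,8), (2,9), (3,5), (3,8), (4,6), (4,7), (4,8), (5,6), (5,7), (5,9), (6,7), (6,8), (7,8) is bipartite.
No (odd cycle of length 3: 7 -> 1 -> 8 -> 7)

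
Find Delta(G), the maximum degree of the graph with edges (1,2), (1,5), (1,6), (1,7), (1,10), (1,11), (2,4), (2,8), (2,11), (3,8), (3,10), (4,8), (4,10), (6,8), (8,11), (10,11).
6 (attained at vertex 1)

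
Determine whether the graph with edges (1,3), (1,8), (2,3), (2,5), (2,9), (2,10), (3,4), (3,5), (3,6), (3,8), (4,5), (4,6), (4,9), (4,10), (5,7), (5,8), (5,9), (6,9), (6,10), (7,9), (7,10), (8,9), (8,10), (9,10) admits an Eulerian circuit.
No (4 vertices have odd degree: {4, 7, 8, 9}; Eulerian circuit requires 0)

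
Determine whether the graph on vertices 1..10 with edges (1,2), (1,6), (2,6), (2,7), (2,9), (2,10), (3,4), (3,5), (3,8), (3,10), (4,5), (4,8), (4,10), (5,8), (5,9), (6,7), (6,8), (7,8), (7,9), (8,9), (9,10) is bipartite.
No (odd cycle of length 3: 2 -> 1 -> 6 -> 2)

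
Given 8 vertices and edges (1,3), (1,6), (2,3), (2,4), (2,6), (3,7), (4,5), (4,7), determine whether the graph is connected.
No, it has 2 components: {1, 2, 3, 4, 5, 6, 7}, {8}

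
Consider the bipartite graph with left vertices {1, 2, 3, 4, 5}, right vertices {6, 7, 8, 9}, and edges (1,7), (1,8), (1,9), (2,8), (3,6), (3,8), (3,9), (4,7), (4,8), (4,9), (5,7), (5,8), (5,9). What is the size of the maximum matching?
4 (matching: (1,9), (2,8), (3,6), (4,7); upper bound min(|L|,|R|) = min(5,4) = 4)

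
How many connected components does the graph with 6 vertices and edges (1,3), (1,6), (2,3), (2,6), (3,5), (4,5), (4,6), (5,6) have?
1 (components: {1, 2, 3, 4, 5, 6})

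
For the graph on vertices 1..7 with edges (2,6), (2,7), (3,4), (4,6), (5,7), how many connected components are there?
2 (components: {1}, {2, 3, 4, 5, 6, 7})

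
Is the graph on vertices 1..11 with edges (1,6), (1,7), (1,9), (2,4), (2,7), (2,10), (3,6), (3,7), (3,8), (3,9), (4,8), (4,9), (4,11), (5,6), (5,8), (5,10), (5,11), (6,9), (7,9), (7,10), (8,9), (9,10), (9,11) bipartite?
No (odd cycle of length 3: 7 -> 1 -> 9 -> 7)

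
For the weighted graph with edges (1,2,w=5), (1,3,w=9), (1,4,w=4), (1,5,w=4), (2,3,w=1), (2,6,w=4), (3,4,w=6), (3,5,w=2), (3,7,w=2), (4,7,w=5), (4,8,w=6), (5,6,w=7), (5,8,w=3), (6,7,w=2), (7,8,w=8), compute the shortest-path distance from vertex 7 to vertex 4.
5 (path: 7 -> 4; weights 5 = 5)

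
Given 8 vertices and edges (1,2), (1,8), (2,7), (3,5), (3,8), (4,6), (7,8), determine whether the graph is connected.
No, it has 2 components: {1, 2, 3, 5, 7, 8}, {4, 6}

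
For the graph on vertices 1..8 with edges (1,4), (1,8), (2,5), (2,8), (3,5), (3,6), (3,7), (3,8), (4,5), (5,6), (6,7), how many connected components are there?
1 (components: {1, 2, 3, 4, 5, 6, 7, 8})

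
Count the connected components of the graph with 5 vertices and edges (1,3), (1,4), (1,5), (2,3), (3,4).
1 (components: {1, 2, 3, 4, 5})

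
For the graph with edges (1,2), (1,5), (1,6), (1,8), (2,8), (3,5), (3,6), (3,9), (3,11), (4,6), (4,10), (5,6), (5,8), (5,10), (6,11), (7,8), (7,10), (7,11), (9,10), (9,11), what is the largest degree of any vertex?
5 (attained at vertices 5, 6)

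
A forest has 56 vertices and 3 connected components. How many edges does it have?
53 (Each of the 3 component trees on V_i vertices has V_i - 1 edges; summing gives V - C = 56 - 3 = 53)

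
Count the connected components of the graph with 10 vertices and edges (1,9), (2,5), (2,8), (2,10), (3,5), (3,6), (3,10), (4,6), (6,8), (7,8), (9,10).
1 (components: {1, 2, 3, 4, 5, 6, 7, 8, 9, 10})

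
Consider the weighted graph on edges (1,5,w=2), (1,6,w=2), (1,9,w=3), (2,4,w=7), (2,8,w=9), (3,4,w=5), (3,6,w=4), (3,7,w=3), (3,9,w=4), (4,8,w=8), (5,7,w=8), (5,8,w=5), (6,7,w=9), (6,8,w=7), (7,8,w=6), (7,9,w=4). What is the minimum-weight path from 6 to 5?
4 (path: 6 -> 1 -> 5; weights 2 + 2 = 4)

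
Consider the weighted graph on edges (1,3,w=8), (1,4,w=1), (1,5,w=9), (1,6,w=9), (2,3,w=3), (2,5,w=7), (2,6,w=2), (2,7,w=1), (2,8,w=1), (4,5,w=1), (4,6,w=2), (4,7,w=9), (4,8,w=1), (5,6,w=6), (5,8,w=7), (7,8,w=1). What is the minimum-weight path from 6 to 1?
3 (path: 6 -> 4 -> 1; weights 2 + 1 = 3)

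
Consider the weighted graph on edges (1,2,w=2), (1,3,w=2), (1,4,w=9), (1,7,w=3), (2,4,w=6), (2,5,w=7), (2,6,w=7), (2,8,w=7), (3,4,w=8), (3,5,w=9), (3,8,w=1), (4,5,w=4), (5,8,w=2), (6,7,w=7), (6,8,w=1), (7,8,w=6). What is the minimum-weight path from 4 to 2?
6 (path: 4 -> 2; weights 6 = 6)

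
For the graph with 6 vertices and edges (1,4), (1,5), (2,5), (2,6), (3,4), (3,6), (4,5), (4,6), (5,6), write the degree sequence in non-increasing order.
[4, 4, 4, 2, 2, 2] (degrees: deg(1)=2, deg(2)=2, deg(3)=2, deg(4)=4, deg(5)=4, deg(6)=4)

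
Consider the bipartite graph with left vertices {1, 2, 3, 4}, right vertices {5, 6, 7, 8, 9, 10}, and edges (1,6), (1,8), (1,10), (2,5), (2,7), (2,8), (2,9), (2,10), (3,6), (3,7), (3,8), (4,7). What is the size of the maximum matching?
4 (matching: (1,10), (2,9), (3,8), (4,7); upper bound min(|L|,|R|) = min(4,6) = 4)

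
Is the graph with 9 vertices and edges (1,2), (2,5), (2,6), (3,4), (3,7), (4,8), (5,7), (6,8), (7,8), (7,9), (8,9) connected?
Yes (BFS from 1 visits [1, 2, 5, 6, 7, 8, 3, 9, 4] — all 9 vertices reached)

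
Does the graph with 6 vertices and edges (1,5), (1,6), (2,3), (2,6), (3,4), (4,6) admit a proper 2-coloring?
Yes. Partition: {1, 2, 4}, {3, 5, 6}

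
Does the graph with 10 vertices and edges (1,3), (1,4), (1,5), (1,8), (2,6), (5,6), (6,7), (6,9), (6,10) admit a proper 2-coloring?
Yes. Partition: {1, 6}, {2, 3, 4, 5, 7, 8, 9, 10}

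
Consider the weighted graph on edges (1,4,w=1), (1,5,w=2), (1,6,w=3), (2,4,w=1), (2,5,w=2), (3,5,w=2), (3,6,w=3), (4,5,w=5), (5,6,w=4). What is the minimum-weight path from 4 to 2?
1 (path: 4 -> 2; weights 1 = 1)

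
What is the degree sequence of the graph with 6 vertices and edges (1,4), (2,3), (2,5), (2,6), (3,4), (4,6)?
[3, 3, 2, 2, 1, 1] (degrees: deg(1)=1, deg(2)=3, deg(3)=2, deg(4)=3, deg(5)=1, deg(6)=2)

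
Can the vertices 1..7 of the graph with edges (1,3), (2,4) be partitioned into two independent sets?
Yes. Partition: {1, 2, 5, 6, 7}, {3, 4}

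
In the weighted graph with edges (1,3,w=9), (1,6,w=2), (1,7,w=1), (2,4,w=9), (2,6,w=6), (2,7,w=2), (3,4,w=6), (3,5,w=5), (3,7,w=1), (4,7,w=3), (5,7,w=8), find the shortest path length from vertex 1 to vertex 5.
7 (path: 1 -> 7 -> 3 -> 5; weights 1 + 1 + 5 = 7)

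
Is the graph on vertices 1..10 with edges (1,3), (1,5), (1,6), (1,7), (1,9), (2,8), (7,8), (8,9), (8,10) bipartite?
Yes. Partition: {1, 4, 8}, {2, 3, 5, 6, 7, 9, 10}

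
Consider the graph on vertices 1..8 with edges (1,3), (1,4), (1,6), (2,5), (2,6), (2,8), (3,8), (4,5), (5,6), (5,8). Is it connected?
No, it has 2 components: {1, 2, 3, 4, 5, 6, 8}, {7}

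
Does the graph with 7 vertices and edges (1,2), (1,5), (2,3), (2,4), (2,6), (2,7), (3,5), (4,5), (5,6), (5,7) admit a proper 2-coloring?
Yes. Partition: {1, 3, 4, 6, 7}, {2, 5}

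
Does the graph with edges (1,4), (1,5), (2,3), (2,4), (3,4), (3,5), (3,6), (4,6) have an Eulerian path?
Yes — and in fact it has an Eulerian circuit (the graph is connected and all 6 vertices have even degree)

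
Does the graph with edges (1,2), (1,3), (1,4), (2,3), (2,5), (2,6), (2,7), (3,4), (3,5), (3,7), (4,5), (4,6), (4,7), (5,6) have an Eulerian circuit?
No (6 vertices have odd degree: {1, 2, 3, 4, 6, 7}; Eulerian circuit requires 0)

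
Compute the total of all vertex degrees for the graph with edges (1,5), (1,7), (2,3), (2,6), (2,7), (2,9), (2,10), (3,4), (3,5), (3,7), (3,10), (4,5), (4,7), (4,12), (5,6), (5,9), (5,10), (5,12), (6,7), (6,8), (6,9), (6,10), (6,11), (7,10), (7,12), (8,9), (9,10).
54 (handshake: sum of degrees = 2|E| = 2 x 27 = 54)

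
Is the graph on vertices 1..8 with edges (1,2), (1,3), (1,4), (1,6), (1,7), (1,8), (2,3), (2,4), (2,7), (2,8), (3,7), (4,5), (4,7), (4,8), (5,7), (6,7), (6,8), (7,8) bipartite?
No (odd cycle of length 3: 2 -> 1 -> 7 -> 2)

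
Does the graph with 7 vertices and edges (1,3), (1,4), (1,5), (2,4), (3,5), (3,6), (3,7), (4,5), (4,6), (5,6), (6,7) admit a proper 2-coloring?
No (odd cycle of length 3: 5 -> 1 -> 4 -> 5)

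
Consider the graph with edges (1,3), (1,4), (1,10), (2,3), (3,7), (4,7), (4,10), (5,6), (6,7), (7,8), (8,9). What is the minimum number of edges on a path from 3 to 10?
2 (path: 3 -> 1 -> 10, 2 edges)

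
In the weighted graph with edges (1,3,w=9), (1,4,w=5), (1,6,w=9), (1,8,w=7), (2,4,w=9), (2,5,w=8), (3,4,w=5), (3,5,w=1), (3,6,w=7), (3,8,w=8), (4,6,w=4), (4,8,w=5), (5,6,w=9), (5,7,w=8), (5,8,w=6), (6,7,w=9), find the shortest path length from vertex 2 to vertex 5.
8 (path: 2 -> 5; weights 8 = 8)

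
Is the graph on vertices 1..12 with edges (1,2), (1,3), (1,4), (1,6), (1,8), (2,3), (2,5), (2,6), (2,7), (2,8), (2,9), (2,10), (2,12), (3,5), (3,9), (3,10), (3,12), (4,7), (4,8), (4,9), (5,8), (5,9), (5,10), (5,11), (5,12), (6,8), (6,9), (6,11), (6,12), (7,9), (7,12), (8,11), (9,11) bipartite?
No (odd cycle of length 3: 8 -> 1 -> 2 -> 8)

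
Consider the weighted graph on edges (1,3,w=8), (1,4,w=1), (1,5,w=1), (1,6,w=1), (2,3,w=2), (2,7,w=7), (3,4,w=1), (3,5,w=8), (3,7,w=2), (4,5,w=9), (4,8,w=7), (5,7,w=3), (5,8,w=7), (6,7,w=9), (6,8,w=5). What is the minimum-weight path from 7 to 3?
2 (path: 7 -> 3; weights 2 = 2)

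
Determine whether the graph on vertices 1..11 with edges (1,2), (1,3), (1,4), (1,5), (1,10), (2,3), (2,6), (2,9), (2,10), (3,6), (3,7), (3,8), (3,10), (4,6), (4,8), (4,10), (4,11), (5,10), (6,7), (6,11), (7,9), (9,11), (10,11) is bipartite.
No (odd cycle of length 3: 2 -> 1 -> 3 -> 2)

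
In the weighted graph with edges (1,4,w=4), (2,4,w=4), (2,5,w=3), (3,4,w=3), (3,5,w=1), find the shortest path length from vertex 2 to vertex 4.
4 (path: 2 -> 4; weights 4 = 4)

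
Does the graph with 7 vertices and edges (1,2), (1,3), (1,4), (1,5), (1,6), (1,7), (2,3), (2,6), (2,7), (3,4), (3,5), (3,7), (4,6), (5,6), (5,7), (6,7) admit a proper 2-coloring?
No (odd cycle of length 3: 6 -> 1 -> 2 -> 6)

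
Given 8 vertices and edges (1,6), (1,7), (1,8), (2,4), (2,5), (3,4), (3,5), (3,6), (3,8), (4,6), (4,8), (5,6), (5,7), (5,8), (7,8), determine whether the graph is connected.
Yes (BFS from 1 visits [1, 6, 7, 8, 3, 4, 5, 2] — all 8 vertices reached)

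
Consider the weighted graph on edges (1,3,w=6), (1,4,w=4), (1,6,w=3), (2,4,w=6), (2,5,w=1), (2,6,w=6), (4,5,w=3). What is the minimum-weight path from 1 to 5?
7 (path: 1 -> 4 -> 5; weights 4 + 3 = 7)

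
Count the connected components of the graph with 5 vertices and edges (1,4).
4 (components: {1, 4}, {2}, {3}, {5})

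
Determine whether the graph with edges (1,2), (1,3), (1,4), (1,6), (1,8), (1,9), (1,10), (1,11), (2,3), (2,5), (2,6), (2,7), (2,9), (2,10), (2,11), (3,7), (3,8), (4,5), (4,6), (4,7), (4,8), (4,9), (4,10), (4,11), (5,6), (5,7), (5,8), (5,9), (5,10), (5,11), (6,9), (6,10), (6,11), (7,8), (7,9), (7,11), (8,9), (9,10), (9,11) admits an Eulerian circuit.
No (4 vertices have odd degree: {6, 7, 9, 11}; Eulerian circuit requires 0)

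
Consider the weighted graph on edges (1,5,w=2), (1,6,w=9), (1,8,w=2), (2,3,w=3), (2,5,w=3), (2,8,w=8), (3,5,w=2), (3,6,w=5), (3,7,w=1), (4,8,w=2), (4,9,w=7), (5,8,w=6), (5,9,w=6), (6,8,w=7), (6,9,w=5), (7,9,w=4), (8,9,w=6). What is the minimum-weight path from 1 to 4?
4 (path: 1 -> 8 -> 4; weights 2 + 2 = 4)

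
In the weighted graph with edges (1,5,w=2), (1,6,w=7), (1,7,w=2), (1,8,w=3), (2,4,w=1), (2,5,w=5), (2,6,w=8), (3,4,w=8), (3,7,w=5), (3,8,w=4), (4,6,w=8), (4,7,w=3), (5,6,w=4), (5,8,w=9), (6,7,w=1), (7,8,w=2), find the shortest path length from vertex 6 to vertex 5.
4 (path: 6 -> 5; weights 4 = 4)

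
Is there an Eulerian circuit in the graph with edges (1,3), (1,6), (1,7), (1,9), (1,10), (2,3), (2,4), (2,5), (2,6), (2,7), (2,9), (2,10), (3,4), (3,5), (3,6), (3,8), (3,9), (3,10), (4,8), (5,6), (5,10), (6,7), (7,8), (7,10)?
No (8 vertices have odd degree: {1, 2, 4, 6, 7, 8, 9, 10}; Eulerian circuit requires 0)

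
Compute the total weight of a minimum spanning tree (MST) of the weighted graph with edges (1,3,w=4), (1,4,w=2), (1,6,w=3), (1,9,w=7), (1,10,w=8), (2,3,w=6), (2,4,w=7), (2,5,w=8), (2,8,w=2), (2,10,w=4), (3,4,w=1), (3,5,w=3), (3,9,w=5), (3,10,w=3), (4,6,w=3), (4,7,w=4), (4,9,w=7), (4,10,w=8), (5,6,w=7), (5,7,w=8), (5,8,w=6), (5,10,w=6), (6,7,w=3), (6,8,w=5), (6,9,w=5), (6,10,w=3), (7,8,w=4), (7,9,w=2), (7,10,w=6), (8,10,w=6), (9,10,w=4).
23 (MST edges: (1,4,w=2), (1,6,w=3), (2,8,w=2), (2,10,w=4), (3,4,w=1), (3,5,w=3), (3,10,w=3), (6,7,w=3), (7,9,w=2); sum of weights 2 + 3 + 2 + 4 + 1 + 3 + 3 + 3 + 2 = 23)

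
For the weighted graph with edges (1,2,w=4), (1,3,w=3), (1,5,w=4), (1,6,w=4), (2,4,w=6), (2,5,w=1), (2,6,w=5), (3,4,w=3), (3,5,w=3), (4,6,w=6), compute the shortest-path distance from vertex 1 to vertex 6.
4 (path: 1 -> 6; weights 4 = 4)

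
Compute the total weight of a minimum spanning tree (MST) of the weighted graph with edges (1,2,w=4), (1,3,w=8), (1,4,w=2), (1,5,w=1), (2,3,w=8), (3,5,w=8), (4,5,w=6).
15 (MST edges: (1,2,w=4), (1,3,w=8), (1,4,w=2), (1,5,w=1); sum of weights 4 + 8 + 2 + 1 = 15)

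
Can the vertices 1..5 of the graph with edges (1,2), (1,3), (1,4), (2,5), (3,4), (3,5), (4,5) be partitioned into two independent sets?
No (odd cycle of length 3: 4 -> 1 -> 3 -> 4)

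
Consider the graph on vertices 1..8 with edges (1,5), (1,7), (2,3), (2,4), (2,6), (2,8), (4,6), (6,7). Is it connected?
Yes (BFS from 1 visits [1, 5, 7, 6, 2, 4, 3, 8] — all 8 vertices reached)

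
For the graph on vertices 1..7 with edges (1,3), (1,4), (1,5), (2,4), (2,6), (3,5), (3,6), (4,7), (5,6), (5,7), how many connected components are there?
1 (components: {1, 2, 3, 4, 5, 6, 7})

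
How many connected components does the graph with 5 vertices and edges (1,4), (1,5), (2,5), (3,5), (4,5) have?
1 (components: {1, 2, 3, 4, 5})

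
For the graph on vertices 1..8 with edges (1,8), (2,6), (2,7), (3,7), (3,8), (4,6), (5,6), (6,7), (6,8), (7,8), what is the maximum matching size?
3 (matching: (2,7), (3,8), (5,6); upper bound floor(n/2) = floor(8/2) = 4)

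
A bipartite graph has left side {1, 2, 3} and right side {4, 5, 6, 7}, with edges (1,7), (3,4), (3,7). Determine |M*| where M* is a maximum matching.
2 (matching: (1,7), (3,4); upper bound min(|L|,|R|) = min(3,4) = 3)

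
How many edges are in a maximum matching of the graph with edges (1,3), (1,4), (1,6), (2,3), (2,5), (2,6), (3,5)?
3 (matching: (1,4), (2,6), (3,5); upper bound floor(n/2) = floor(6/2) = 3)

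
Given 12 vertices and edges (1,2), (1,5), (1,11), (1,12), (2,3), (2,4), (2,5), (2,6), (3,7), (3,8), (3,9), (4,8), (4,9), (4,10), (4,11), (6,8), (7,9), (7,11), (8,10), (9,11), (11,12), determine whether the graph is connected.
Yes (BFS from 1 visits [1, 2, 5, 11, 12, 3, 4, 6, 7, 9, 8, 10] — all 12 vertices reached)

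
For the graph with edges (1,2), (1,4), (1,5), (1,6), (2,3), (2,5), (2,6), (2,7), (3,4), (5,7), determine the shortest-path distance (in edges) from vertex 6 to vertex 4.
2 (path: 6 -> 1 -> 4, 2 edges)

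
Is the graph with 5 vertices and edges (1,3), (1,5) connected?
No, it has 3 components: {1, 3, 5}, {2}, {4}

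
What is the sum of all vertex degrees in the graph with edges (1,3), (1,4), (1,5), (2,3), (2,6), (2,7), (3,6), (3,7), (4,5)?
18 (handshake: sum of degrees = 2|E| = 2 x 9 = 18)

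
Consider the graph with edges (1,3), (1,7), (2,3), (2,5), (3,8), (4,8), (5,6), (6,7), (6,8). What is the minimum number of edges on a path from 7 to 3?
2 (path: 7 -> 1 -> 3, 2 edges)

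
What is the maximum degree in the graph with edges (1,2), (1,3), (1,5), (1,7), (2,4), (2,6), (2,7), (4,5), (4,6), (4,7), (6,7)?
4 (attained at vertices 1, 2, 4, 7)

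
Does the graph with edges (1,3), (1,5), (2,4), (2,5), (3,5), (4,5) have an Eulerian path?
Yes — and in fact it has an Eulerian circuit (the graph is connected and all 5 vertices have even degree)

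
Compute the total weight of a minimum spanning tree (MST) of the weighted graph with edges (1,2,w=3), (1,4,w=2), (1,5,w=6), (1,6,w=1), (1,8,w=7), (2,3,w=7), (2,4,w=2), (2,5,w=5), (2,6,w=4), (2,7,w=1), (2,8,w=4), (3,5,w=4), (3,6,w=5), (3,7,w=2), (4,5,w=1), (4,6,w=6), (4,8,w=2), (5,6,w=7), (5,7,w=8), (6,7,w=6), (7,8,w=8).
11 (MST edges: (1,4,w=2), (1,6,w=1), (2,4,w=2), (2,7,w=1), (3,7,w=2), (4,5,w=1), (4,8,w=2); sum of weights 2 + 1 + 2 + 1 + 2 + 1 + 2 = 11)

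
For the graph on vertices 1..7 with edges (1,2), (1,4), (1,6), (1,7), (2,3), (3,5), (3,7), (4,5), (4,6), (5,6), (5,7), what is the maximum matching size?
3 (matching: (1,6), (3,7), (4,5); upper bound floor(n/2) = floor(7/2) = 3)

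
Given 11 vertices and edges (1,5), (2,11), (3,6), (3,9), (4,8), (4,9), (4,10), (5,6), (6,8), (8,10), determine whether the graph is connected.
No, it has 3 components: {1, 3, 4, 5, 6, 8, 9, 10}, {2, 11}, {7}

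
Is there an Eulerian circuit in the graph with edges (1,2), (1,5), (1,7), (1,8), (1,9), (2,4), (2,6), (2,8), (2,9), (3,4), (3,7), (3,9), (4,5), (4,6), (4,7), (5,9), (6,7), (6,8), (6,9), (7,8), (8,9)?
No (8 vertices have odd degree: {1, 2, 3, 4, 5, 6, 7, 8}; Eulerian circuit requires 0)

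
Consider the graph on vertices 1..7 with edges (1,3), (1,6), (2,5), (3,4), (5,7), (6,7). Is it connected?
Yes (BFS from 1 visits [1, 3, 6, 4, 7, 5, 2] — all 7 vertices reached)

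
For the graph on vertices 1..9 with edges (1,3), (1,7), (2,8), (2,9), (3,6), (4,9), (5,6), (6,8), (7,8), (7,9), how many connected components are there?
1 (components: {1, 2, 3, 4, 5, 6, 7, 8, 9})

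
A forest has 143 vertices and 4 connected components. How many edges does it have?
139 (Each of the 4 component trees on V_i vertices has V_i - 1 edges; summing gives V - C = 143 - 4 = 139)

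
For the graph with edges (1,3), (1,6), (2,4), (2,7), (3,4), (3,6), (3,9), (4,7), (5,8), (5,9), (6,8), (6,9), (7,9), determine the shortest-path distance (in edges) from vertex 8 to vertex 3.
2 (path: 8 -> 6 -> 3, 2 edges)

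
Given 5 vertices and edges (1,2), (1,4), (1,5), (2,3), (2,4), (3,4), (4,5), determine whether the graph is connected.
Yes (BFS from 1 visits [1, 2, 4, 5, 3] — all 5 vertices reached)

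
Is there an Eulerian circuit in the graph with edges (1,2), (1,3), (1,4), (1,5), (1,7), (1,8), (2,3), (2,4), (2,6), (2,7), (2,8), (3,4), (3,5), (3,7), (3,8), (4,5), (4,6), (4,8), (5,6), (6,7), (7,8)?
No (2 vertices have odd degree: {7, 8}; Eulerian circuit requires 0)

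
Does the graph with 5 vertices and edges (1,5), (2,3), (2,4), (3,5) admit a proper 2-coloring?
Yes. Partition: {1, 3, 4}, {2, 5}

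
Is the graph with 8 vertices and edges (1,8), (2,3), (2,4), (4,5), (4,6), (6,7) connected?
No, it has 2 components: {1, 8}, {2, 3, 4, 5, 6, 7}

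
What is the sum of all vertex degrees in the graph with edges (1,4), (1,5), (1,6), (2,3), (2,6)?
10 (handshake: sum of degrees = 2|E| = 2 x 5 = 10)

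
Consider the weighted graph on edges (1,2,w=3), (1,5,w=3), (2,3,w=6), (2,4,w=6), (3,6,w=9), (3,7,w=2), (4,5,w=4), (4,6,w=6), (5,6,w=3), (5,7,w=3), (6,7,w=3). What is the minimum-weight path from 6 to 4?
6 (path: 6 -> 4; weights 6 = 6)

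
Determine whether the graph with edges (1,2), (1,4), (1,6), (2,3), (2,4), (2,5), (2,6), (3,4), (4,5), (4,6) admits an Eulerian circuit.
No (4 vertices have odd degree: {1, 2, 4, 6}; Eulerian circuit requires 0)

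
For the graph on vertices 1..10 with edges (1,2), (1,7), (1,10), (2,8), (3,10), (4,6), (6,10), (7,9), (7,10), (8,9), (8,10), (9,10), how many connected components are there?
2 (components: {1, 2, 3, 4, 6, 7, 8, 9, 10}, {5})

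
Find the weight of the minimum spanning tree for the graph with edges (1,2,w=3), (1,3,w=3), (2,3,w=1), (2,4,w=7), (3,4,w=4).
8 (MST edges: (1,2,w=3), (2,3,w=1), (3,4,w=4); sum of weights 3 + 1 + 4 = 8)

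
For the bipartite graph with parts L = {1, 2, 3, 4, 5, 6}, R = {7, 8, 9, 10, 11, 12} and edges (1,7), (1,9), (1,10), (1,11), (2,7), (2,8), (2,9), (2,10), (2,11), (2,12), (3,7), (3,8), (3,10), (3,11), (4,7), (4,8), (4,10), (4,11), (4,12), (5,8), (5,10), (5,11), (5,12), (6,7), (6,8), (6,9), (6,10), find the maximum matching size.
6 (matching: (1,11), (2,12), (3,10), (4,7), (5,8), (6,9); upper bound min(|L|,|R|) = min(6,6) = 6)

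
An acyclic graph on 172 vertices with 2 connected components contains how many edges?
170 (Each of the 2 component trees on V_i vertices has V_i - 1 edges; summing gives V - C = 172 - 2 = 170)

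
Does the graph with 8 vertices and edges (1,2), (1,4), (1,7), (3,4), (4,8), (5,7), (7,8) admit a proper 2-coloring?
Yes. Partition: {1, 3, 5, 6, 8}, {2, 4, 7}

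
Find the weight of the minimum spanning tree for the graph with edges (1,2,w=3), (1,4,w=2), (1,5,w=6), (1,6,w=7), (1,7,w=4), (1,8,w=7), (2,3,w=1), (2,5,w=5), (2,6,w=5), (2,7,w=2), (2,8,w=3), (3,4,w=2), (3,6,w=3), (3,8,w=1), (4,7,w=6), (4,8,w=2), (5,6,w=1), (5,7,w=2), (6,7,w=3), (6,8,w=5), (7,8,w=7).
11 (MST edges: (1,4,w=2), (2,3,w=1), (2,7,w=2), (3,4,w=2), (3,8,w=1), (5,6,w=1), (5,7,w=2); sum of weights 2 + 1 + 2 + 2 + 1 + 1 + 2 = 11)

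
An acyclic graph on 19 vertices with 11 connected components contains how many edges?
8 (Each of the 11 component trees on V_i vertices has V_i - 1 edges; summing gives V - C = 19 - 11 = 8)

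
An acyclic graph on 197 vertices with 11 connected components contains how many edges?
186 (Each of the 11 component trees on V_i vertices has V_i - 1 edges; summing gives V - C = 197 - 11 = 186)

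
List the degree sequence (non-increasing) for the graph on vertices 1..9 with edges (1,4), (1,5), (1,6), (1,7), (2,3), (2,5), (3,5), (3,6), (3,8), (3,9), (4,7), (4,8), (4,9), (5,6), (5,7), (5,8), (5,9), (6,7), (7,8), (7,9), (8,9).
[7, 6, 5, 5, 5, 4, 4, 4, 2] (degrees: deg(1)=4, deg(2)=2, deg(3)=5, deg(4)=4, deg(5)=7, deg(6)=4, deg(7)=6, deg(8)=5, deg(9)=5)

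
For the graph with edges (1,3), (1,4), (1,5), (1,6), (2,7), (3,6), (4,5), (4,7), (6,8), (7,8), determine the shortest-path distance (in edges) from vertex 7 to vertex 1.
2 (path: 7 -> 4 -> 1, 2 edges)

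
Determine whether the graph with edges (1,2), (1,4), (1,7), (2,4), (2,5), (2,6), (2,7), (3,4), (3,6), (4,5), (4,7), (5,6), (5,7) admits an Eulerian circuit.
No (4 vertices have odd degree: {1, 2, 4, 6}; Eulerian circuit requires 0)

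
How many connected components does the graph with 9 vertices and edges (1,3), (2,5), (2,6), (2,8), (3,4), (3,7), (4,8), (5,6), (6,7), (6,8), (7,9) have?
1 (components: {1, 2, 3, 4, 5, 6, 7, 8, 9})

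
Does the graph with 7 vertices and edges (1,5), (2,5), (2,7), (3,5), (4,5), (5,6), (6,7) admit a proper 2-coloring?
Yes. Partition: {1, 2, 3, 4, 6}, {5, 7}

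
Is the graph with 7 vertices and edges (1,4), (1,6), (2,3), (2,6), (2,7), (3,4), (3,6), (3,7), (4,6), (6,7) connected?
No, it has 2 components: {1, 2, 3, 4, 6, 7}, {5}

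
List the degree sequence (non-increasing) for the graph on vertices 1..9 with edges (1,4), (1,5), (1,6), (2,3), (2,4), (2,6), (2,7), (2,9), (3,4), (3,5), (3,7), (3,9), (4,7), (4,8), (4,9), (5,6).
[6, 5, 5, 3, 3, 3, 3, 3, 1] (degrees: deg(1)=3, deg(2)=5, deg(3)=5, deg(4)=6, deg(5)=3, deg(6)=3, deg(7)=3, deg(8)=1, deg(9)=3)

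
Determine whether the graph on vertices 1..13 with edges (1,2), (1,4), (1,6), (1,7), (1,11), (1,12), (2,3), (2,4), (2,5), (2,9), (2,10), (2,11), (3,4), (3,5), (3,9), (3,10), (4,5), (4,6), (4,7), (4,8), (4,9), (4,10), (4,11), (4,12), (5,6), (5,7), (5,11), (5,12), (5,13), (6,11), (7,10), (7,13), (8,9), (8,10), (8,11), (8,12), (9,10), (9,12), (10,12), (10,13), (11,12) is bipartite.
No (odd cycle of length 3: 7 -> 1 -> 4 -> 7)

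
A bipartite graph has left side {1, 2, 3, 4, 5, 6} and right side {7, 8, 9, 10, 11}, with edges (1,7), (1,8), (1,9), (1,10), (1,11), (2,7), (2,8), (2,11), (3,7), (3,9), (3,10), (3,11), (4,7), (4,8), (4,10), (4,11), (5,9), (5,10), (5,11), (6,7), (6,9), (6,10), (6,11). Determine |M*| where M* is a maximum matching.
5 (matching: (1,11), (2,8), (3,10), (4,7), (5,9); upper bound min(|L|,|R|) = min(6,5) = 5)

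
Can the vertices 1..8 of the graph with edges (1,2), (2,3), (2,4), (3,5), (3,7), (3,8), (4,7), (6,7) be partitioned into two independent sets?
Yes. Partition: {1, 3, 4, 6}, {2, 5, 7, 8}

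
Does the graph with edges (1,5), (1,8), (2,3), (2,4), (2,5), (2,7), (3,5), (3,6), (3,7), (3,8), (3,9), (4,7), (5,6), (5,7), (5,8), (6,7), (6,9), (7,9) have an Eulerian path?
Yes (the graph is connected and exactly 2 vertices have odd degree: {8, 9}; any Eulerian path must start and end at those)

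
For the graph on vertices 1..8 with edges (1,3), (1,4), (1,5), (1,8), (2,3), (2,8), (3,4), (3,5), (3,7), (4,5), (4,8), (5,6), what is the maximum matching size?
4 (matching: (1,4), (2,8), (3,7), (5,6); upper bound floor(n/2) = floor(8/2) = 4)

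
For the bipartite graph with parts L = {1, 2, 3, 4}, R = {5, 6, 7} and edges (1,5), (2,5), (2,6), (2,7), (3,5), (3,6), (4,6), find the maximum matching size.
3 (matching: (1,5), (2,7), (3,6); upper bound min(|L|,|R|) = min(4,3) = 3)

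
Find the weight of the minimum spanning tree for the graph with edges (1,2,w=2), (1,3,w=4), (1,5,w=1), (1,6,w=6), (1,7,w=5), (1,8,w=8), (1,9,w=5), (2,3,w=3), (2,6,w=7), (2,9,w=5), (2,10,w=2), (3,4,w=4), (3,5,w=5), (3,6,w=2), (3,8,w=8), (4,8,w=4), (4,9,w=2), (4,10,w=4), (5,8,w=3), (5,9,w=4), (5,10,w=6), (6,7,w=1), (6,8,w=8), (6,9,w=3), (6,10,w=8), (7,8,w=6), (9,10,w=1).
17 (MST edges: (1,2,w=2), (1,5,w=1), (2,3,w=3), (2,10,w=2), (3,6,w=2), (4,9,w=2), (5,8,w=3), (6,7,w=1), (9,10,w=1); sum of weights 2 + 1 + 3 + 2 + 2 + 2 + 3 + 1 + 1 = 17)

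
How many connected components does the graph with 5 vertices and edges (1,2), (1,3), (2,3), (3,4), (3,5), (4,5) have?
1 (components: {1, 2, 3, 4, 5})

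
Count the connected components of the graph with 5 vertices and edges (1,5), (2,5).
3 (components: {1, 2, 5}, {3}, {4})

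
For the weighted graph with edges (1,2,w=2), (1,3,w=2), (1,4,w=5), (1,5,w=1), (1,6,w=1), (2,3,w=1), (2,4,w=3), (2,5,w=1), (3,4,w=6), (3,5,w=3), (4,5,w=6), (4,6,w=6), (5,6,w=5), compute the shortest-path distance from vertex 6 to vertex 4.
6 (path: 6 -> 4; weights 6 = 6)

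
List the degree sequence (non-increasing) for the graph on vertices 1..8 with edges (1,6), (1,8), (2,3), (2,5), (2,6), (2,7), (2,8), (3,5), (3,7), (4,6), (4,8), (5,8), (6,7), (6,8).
[5, 5, 5, 3, 3, 3, 2, 2] (degrees: deg(1)=2, deg(2)=5, deg(3)=3, deg(4)=2, deg(5)=3, deg(6)=5, deg(7)=3, deg(8)=5)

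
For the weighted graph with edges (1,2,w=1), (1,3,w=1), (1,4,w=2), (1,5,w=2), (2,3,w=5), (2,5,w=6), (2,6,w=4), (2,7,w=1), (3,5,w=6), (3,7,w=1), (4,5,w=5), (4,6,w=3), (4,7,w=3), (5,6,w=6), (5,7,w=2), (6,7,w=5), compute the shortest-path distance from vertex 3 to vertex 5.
3 (path: 3 -> 1 -> 5; weights 1 + 2 = 3)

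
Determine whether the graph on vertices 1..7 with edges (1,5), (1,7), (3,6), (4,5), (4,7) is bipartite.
Yes. Partition: {1, 2, 3, 4}, {5, 6, 7}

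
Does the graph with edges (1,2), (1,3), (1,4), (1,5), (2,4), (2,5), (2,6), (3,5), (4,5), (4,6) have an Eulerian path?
Yes — and in fact it has an Eulerian circuit (the graph is connected and all 6 vertices have even degree)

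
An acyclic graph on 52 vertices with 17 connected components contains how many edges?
35 (Each of the 17 component trees on V_i vertices has V_i - 1 edges; summing gives V - C = 52 - 17 = 35)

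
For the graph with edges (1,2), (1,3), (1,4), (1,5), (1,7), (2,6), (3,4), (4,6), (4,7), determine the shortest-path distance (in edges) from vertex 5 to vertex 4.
2 (path: 5 -> 1 -> 4, 2 edges)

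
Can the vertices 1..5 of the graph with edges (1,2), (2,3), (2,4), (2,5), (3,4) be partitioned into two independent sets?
No (odd cycle of length 3: 4 -> 2 -> 3 -> 4)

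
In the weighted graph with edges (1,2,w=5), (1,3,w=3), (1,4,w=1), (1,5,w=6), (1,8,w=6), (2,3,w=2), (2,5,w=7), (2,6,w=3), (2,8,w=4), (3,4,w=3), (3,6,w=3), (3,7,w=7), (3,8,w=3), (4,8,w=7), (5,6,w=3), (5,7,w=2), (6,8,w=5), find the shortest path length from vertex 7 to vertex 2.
8 (path: 7 -> 5 -> 6 -> 2; weights 2 + 3 + 3 = 8)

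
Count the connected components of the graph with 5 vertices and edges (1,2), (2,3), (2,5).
2 (components: {1, 2, 3, 5}, {4})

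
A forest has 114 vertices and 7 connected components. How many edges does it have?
107 (Each of the 7 component trees on V_i vertices has V_i - 1 edges; summing gives V - C = 114 - 7 = 107)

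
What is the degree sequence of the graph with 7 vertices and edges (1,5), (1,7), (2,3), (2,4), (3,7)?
[2, 2, 2, 2, 1, 1, 0] (degrees: deg(1)=2, deg(2)=2, deg(3)=2, deg(4)=1, deg(5)=1, deg(6)=0, deg(7)=2)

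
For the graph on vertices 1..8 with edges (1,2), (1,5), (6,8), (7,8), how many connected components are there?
4 (components: {1, 2, 5}, {3}, {4}, {6, 7, 8})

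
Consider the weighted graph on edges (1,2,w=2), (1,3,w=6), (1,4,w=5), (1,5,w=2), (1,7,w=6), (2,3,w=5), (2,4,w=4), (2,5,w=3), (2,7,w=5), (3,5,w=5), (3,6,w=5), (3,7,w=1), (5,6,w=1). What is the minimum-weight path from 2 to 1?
2 (path: 2 -> 1; weights 2 = 2)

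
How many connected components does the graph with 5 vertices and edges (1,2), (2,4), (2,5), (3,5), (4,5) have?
1 (components: {1, 2, 3, 4, 5})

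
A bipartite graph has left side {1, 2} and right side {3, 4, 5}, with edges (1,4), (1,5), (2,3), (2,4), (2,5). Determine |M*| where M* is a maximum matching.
2 (matching: (1,5), (2,4); upper bound min(|L|,|R|) = min(2,3) = 2)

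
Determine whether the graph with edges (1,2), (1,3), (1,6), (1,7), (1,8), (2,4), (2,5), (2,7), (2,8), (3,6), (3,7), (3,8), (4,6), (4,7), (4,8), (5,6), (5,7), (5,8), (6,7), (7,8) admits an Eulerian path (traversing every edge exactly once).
No (4 vertices have odd degree: {1, 2, 6, 7}; Eulerian path requires 0 or 2)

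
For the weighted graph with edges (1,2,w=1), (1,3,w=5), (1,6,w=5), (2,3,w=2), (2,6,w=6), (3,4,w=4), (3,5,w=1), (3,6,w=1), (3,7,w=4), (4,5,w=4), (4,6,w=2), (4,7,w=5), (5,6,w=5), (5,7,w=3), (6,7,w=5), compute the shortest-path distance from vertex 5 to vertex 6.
2 (path: 5 -> 3 -> 6; weights 1 + 1 = 2)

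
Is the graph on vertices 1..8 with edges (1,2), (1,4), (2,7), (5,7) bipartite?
Yes. Partition: {1, 3, 6, 7, 8}, {2, 4, 5}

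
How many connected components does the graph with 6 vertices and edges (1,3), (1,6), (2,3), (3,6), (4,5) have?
2 (components: {1, 2, 3, 6}, {4, 5})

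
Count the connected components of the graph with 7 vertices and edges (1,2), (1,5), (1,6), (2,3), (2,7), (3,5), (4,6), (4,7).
1 (components: {1, 2, 3, 4, 5, 6, 7})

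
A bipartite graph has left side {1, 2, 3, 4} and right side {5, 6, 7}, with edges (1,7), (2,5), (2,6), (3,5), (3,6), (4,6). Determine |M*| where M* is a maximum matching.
3 (matching: (1,7), (2,6), (3,5); upper bound min(|L|,|R|) = min(4,3) = 3)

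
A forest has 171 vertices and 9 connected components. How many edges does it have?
162 (Each of the 9 component trees on V_i vertices has V_i - 1 edges; summing gives V - C = 171 - 9 = 162)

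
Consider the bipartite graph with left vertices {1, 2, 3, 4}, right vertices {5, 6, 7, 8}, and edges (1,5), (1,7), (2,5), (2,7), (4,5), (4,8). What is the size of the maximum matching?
3 (matching: (1,7), (2,5), (4,8); upper bound min(|L|,|R|) = min(4,4) = 4)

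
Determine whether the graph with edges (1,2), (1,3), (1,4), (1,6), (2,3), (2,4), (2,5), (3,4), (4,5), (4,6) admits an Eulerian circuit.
No (2 vertices have odd degree: {3, 4}; Eulerian circuit requires 0)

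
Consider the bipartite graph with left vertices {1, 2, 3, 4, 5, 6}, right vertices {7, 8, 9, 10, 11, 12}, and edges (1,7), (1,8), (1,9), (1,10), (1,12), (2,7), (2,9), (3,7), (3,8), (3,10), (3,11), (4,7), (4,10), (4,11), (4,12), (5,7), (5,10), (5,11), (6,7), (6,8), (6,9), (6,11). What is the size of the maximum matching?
6 (matching: (1,12), (2,9), (3,11), (4,10), (5,7), (6,8); upper bound min(|L|,|R|) = min(6,6) = 6)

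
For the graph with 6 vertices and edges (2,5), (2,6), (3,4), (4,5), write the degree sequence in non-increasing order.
[2, 2, 2, 1, 1, 0] (degrees: deg(1)=0, deg(2)=2, deg(3)=1, deg(4)=2, deg(5)=2, deg(6)=1)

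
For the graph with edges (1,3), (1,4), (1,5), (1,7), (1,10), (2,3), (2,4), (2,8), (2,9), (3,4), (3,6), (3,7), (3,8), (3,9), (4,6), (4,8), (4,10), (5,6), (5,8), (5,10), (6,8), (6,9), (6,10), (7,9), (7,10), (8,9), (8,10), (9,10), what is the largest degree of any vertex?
7 (attained at vertices 3, 8, 10)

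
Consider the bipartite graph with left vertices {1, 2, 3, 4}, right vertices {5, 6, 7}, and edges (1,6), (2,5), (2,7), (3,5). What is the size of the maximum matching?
3 (matching: (1,6), (2,7), (3,5); upper bound min(|L|,|R|) = min(4,3) = 3)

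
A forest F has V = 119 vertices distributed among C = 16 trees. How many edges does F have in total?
103 (Each of the 16 component trees on V_i vertices has V_i - 1 edges; summing gives V - C = 119 - 16 = 103)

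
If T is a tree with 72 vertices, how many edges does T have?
71 (A tree on V vertices has V - 1 edges, so 72 - 1 = 71)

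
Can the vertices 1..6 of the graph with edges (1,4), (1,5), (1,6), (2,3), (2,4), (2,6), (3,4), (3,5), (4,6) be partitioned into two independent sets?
No (odd cycle of length 3: 4 -> 1 -> 6 -> 4)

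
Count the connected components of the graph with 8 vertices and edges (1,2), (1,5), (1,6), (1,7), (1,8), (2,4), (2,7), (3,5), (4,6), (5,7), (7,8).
1 (components: {1, 2, 3, 4, 5, 6, 7, 8})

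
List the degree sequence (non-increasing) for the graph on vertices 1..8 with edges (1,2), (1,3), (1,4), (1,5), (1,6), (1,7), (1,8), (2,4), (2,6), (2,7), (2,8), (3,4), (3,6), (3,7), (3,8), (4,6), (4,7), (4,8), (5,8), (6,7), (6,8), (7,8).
[7, 7, 6, 6, 6, 5, 5, 2] (degrees: deg(1)=7, deg(2)=5, deg(3)=5, deg(4)=6, deg(5)=2, deg(6)=6, deg(7)=6, deg(8)=7)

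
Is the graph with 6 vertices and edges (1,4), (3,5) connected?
No, it has 4 components: {1, 4}, {2}, {3, 5}, {6}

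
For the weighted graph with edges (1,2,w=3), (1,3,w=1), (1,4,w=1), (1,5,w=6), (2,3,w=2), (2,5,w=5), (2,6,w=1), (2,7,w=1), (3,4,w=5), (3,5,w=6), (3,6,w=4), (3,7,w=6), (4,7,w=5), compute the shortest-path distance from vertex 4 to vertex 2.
4 (path: 4 -> 1 -> 2; weights 1 + 3 = 4)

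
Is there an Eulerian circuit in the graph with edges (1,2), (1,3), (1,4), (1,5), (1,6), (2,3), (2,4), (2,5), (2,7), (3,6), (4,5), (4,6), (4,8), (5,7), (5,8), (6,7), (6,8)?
No (8 vertices have odd degree: {1, 2, 3, 4, 5, 6, 7, 8}; Eulerian circuit requires 0)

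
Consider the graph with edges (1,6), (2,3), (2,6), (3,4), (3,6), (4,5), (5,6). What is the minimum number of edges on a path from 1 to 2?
2 (path: 1 -> 6 -> 2, 2 edges)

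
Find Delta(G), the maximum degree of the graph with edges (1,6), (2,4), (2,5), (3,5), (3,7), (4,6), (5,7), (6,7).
3 (attained at vertices 5, 6, 7)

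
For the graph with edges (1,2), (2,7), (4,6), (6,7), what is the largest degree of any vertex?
2 (attained at vertices 2, 6, 7)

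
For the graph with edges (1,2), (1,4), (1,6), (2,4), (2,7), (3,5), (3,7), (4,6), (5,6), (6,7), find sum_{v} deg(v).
20 (handshake: sum of degrees = 2|E| = 2 x 10 = 20)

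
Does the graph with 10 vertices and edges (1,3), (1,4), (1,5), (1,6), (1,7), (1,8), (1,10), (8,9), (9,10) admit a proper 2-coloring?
Yes. Partition: {1, 2, 9}, {3, 4, 5, 6, 7, 8, 10}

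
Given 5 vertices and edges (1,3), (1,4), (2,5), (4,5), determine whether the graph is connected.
Yes (BFS from 1 visits [1, 3, 4, 5, 2] — all 5 vertices reached)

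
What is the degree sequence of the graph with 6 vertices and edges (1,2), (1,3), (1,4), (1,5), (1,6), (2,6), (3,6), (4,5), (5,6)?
[5, 4, 3, 2, 2, 2] (degrees: deg(1)=5, deg(2)=2, deg(3)=2, deg(4)=2, deg(5)=3, deg(6)=4)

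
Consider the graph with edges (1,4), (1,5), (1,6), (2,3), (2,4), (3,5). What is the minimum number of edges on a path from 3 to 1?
2 (path: 3 -> 5 -> 1, 2 edges)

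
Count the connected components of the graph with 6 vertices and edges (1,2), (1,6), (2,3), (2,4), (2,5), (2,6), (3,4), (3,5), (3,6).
1 (components: {1, 2, 3, 4, 5, 6})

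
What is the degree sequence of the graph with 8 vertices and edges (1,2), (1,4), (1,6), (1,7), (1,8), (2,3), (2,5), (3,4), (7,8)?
[5, 3, 2, 2, 2, 2, 1, 1] (degrees: deg(1)=5, deg(2)=3, deg(3)=2, deg(4)=2, deg(5)=1, deg(6)=1, deg(7)=2, deg(8)=2)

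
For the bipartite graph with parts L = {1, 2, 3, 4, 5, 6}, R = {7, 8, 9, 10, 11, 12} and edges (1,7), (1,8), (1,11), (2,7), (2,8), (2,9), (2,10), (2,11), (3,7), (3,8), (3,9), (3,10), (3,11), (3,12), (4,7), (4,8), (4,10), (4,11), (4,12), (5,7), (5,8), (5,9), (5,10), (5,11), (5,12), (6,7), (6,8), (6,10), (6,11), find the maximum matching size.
6 (matching: (1,11), (2,10), (3,12), (4,8), (5,9), (6,7); upper bound min(|L|,|R|) = min(6,6) = 6)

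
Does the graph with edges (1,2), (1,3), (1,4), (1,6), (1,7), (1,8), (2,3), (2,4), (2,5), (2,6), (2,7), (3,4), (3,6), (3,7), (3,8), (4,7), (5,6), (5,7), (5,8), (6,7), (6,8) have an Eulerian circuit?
Yes (the graph is connected and all 8 vertices have even degree)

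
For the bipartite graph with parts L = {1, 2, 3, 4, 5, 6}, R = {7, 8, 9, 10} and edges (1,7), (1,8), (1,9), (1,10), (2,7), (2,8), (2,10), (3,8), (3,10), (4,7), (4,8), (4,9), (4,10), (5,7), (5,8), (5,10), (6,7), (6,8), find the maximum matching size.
4 (matching: (1,10), (2,8), (4,9), (5,7); upper bound min(|L|,|R|) = min(6,4) = 4)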